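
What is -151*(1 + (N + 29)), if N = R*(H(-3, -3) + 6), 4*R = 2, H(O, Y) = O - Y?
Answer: -4983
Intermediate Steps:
R = 1/2 (R = (1/4)*2 = 1/2 ≈ 0.50000)
N = 3 (N = ((-3 - 1*(-3)) + 6)/2 = ((-3 + 3) + 6)/2 = (0 + 6)/2 = (1/2)*6 = 3)
-151*(1 + (N + 29)) = -151*(1 + (3 + 29)) = -151*(1 + 32) = -151*33 = -4983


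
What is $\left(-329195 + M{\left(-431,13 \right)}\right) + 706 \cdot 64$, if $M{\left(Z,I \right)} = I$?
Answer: $-283998$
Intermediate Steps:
$\left(-329195 + M{\left(-431,13 \right)}\right) + 706 \cdot 64 = \left(-329195 + 13\right) + 706 \cdot 64 = -329182 + 45184 = -283998$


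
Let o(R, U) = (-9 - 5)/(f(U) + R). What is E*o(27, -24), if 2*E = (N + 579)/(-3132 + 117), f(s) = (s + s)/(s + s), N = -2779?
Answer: -110/603 ≈ -0.18242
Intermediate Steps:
f(s) = 1 (f(s) = (2*s)/((2*s)) = (2*s)*(1/(2*s)) = 1)
E = 220/603 (E = ((-2779 + 579)/(-3132 + 117))/2 = (-2200/(-3015))/2 = (-2200*(-1/3015))/2 = (1/2)*(440/603) = 220/603 ≈ 0.36484)
o(R, U) = -14/(1 + R) (o(R, U) = (-9 - 5)/(1 + R) = -14/(1 + R))
E*o(27, -24) = 220*(-14/(1 + 27))/603 = 220*(-14/28)/603 = 220*(-14*1/28)/603 = (220/603)*(-1/2) = -110/603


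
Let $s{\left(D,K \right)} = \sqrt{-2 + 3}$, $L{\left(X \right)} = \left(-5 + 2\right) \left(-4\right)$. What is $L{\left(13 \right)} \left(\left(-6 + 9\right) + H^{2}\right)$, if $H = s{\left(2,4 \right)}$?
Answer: $48$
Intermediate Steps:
$L{\left(X \right)} = 12$ ($L{\left(X \right)} = \left(-3\right) \left(-4\right) = 12$)
$s{\left(D,K \right)} = 1$ ($s{\left(D,K \right)} = \sqrt{1} = 1$)
$H = 1$
$L{\left(13 \right)} \left(\left(-6 + 9\right) + H^{2}\right) = 12 \left(\left(-6 + 9\right) + 1^{2}\right) = 12 \left(3 + 1\right) = 12 \cdot 4 = 48$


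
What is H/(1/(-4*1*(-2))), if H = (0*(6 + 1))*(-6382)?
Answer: 0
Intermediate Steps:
H = 0 (H = (0*7)*(-6382) = 0*(-6382) = 0)
H/(1/(-4*1*(-2))) = 0/(1/(-4*1*(-2))) = 0/(1/(-4*(-2))) = 0/(1/8) = 0/(⅛) = 0*8 = 0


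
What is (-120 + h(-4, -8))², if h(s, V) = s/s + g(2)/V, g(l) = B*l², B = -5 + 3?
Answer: 13924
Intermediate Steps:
B = -2
g(l) = -2*l²
h(s, V) = 1 - 8/V (h(s, V) = s/s + (-2*2²)/V = 1 + (-2*4)/V = 1 - 8/V)
(-120 + h(-4, -8))² = (-120 + (-8 - 8)/(-8))² = (-120 - ⅛*(-16))² = (-120 + 2)² = (-118)² = 13924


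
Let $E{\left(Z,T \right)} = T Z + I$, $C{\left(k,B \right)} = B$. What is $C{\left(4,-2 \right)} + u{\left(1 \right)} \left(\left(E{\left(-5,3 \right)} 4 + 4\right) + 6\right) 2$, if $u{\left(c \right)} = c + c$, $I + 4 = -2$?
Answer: $-298$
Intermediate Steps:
$I = -6$ ($I = -4 - 2 = -6$)
$E{\left(Z,T \right)} = -6 + T Z$ ($E{\left(Z,T \right)} = T Z - 6 = -6 + T Z$)
$u{\left(c \right)} = 2 c$
$C{\left(4,-2 \right)} + u{\left(1 \right)} \left(\left(E{\left(-5,3 \right)} 4 + 4\right) + 6\right) 2 = -2 + 2 \cdot 1 \left(\left(\left(-6 + 3 \left(-5\right)\right) 4 + 4\right) + 6\right) 2 = -2 + 2 \left(\left(\left(-6 - 15\right) 4 + 4\right) + 6\right) 2 = -2 + 2 \left(\left(\left(-21\right) 4 + 4\right) + 6\right) 2 = -2 + 2 \left(\left(-84 + 4\right) + 6\right) 2 = -2 + 2 \left(-80 + 6\right) 2 = -2 + 2 \left(\left(-74\right) 2\right) = -2 + 2 \left(-148\right) = -2 - 296 = -298$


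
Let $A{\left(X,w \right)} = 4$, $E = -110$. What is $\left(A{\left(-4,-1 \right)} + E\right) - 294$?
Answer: $-400$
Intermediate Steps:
$\left(A{\left(-4,-1 \right)} + E\right) - 294 = \left(4 - 110\right) - 294 = -106 - 294 = -400$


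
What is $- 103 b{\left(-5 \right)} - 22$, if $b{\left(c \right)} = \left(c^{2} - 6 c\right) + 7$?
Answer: $-6408$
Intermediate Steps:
$b{\left(c \right)} = 7 + c^{2} - 6 c$
$- 103 b{\left(-5 \right)} - 22 = - 103 \left(7 + \left(-5\right)^{2} - -30\right) - 22 = - 103 \left(7 + 25 + 30\right) - 22 = \left(-103\right) 62 - 22 = -6386 - 22 = -6408$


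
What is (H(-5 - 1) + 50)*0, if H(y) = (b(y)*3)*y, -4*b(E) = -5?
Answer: 0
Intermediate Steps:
b(E) = 5/4 (b(E) = -1/4*(-5) = 5/4)
H(y) = 15*y/4 (H(y) = ((5/4)*3)*y = 15*y/4)
(H(-5 - 1) + 50)*0 = (15*(-5 - 1)/4 + 50)*0 = ((15/4)*(-6) + 50)*0 = (-45/2 + 50)*0 = (55/2)*0 = 0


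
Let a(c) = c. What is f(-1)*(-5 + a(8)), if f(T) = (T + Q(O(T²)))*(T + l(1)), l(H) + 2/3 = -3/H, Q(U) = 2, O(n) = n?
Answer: -14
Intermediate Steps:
l(H) = -⅔ - 3/H
f(T) = (2 + T)*(-11/3 + T) (f(T) = (T + 2)*(T + (-⅔ - 3/1)) = (2 + T)*(T + (-⅔ - 3*1)) = (2 + T)*(T + (-⅔ - 3)) = (2 + T)*(T - 11/3) = (2 + T)*(-11/3 + T))
f(-1)*(-5 + a(8)) = (-22/3 + (-1)² - 5/3*(-1))*(-5 + 8) = (-22/3 + 1 + 5/3)*3 = -14/3*3 = -14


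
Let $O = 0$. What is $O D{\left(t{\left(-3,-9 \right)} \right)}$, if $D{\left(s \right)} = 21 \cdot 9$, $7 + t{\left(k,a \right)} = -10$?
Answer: $0$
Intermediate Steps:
$t{\left(k,a \right)} = -17$ ($t{\left(k,a \right)} = -7 - 10 = -17$)
$D{\left(s \right)} = 189$
$O D{\left(t{\left(-3,-9 \right)} \right)} = 0 \cdot 189 = 0$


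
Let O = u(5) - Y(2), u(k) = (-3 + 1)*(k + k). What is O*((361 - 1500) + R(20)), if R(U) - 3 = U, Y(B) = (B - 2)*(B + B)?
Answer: 22320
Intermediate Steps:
u(k) = -4*k
Y(B) = 2*B*(-2 + B) (Y(B) = (-2 + B)*(2*B) = 2*B*(-2 + B))
R(U) = 3 + U
O = -20 (O = -4*5 - 2*2*(-2 + 2) = -20 - 2*2*0 = -20 - 1*0 = -20 + 0 = -20)
O*((361 - 1500) + R(20)) = -20*((361 - 1500) + (3 + 20)) = -20*(-1139 + 23) = -20*(-1116) = 22320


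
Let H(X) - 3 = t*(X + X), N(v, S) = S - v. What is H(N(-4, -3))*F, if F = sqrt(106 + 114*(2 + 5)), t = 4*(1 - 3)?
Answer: -26*sqrt(226) ≈ -390.87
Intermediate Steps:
t = -8 (t = 4*(-2) = -8)
H(X) = 3 - 16*X (H(X) = 3 - 8*(X + X) = 3 - 16*X)
F = 2*sqrt(226) (F = sqrt(106 + 114*7) = sqrt(106 + 798) = sqrt(904) = 2*sqrt(226) ≈ 30.067)
H(N(-4, -3))*F = (3 - 16*(-3 - 1*(-4)))*(2*sqrt(226)) = (3 - 16*(-3 + 4))*(2*sqrt(226)) = (3 - 16*1)*(2*sqrt(226)) = (3 - 16)*(2*sqrt(226)) = -26*sqrt(226)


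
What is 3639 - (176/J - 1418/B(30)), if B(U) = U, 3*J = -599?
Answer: 33129026/8985 ≈ 3687.1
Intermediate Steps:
J = -599/3 (J = (1/3)*(-599) = -599/3 ≈ -199.67)
3639 - (176/J - 1418/B(30)) = 3639 - (176/(-599/3) - 1418/30) = 3639 - (176*(-3/599) - 1418*1/30) = 3639 - (-528/599 - 709/15) = 3639 - 1*(-432611/8985) = 3639 + 432611/8985 = 33129026/8985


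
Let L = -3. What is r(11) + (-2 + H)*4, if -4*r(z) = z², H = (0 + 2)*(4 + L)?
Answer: -121/4 ≈ -30.250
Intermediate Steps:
H = 2 (H = (0 + 2)*(4 - 3) = 2*1 = 2)
r(z) = -z²/4
r(11) + (-2 + H)*4 = -¼*11² + (-2 + 2)*4 = -¼*121 + 0*4 = -121/4 + 0 = -121/4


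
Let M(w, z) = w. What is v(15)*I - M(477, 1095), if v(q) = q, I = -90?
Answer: -1827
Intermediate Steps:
v(15)*I - M(477, 1095) = 15*(-90) - 1*477 = -1350 - 477 = -1827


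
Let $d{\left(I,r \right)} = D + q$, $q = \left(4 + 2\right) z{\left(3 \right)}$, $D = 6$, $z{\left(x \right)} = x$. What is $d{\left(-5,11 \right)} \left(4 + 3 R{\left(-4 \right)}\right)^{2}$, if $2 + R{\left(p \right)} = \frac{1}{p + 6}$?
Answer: $6$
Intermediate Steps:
$R{\left(p \right)} = -2 + \frac{1}{6 + p}$ ($R{\left(p \right)} = -2 + \frac{1}{p + 6} = -2 + \frac{1}{6 + p}$)
$q = 18$ ($q = \left(4 + 2\right) 3 = 6 \cdot 3 = 18$)
$d{\left(I,r \right)} = 24$ ($d{\left(I,r \right)} = 6 + 18 = 24$)
$d{\left(-5,11 \right)} \left(4 + 3 R{\left(-4 \right)}\right)^{2} = 24 \left(4 + 3 \frac{-11 - -8}{6 - 4}\right)^{2} = 24 \left(4 + 3 \frac{-11 + 8}{2}\right)^{2} = 24 \left(4 + 3 \cdot \frac{1}{2} \left(-3\right)\right)^{2} = 24 \left(4 + 3 \left(- \frac{3}{2}\right)\right)^{2} = 24 \left(4 - \frac{9}{2}\right)^{2} = 24 \left(- \frac{1}{2}\right)^{2} = 24 \cdot \frac{1}{4} = 6$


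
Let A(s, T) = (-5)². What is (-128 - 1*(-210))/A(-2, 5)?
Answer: 82/25 ≈ 3.2800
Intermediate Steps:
A(s, T) = 25
(-128 - 1*(-210))/A(-2, 5) = (-128 - 1*(-210))/25 = (-128 + 210)*(1/25) = 82*(1/25) = 82/25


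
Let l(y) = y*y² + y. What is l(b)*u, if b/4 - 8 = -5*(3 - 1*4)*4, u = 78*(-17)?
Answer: -1863083040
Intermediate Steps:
u = -1326
b = 112 (b = 32 + 4*(-5*(3 - 1*4)*4) = 32 + 4*(-5*(3 - 4)*4) = 32 + 4*(-5*(-1)*4) = 32 + 4*(5*4) = 32 + 4*20 = 32 + 80 = 112)
l(y) = y + y³ (l(y) = y³ + y = y + y³)
l(b)*u = (112 + 112³)*(-1326) = (112 + 1404928)*(-1326) = 1405040*(-1326) = -1863083040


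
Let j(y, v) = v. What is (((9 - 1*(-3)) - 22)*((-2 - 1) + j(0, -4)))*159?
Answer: 11130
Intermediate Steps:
(((9 - 1*(-3)) - 22)*((-2 - 1) + j(0, -4)))*159 = (((9 - 1*(-3)) - 22)*((-2 - 1) - 4))*159 = (((9 + 3) - 22)*(-3 - 4))*159 = ((12 - 22)*(-7))*159 = -10*(-7)*159 = 70*159 = 11130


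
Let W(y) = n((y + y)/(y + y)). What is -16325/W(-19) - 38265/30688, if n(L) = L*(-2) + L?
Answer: 500943335/30688 ≈ 16324.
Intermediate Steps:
n(L) = -L (n(L) = -2*L + L = -L)
W(y) = -1 (W(y) = -(y + y)/(y + y) = -2*y/(2*y) = -2*y*1/(2*y) = -1*1 = -1)
-16325/W(-19) - 38265/30688 = -16325/(-1) - 38265/30688 = -16325*(-1) - 38265*1/30688 = 16325 - 38265/30688 = 500943335/30688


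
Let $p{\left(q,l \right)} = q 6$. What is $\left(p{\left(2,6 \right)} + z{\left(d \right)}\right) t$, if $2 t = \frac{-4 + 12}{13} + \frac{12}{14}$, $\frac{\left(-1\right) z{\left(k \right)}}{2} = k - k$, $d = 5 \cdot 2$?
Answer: $\frac{804}{91} \approx 8.8352$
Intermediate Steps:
$p{\left(q,l \right)} = 6 q$
$d = 10$
$z{\left(k \right)} = 0$ ($z{\left(k \right)} = - 2 \left(k - k\right) = \left(-2\right) 0 = 0$)
$t = \frac{67}{91}$ ($t = \frac{\frac{-4 + 12}{13} + \frac{12}{14}}{2} = \frac{8 \cdot \frac{1}{13} + 12 \cdot \frac{1}{14}}{2} = \frac{\frac{8}{13} + \frac{6}{7}}{2} = \frac{1}{2} \cdot \frac{134}{91} = \frac{67}{91} \approx 0.73626$)
$\left(p{\left(2,6 \right)} + z{\left(d \right)}\right) t = \left(6 \cdot 2 + 0\right) \frac{67}{91} = \left(12 + 0\right) \frac{67}{91} = 12 \cdot \frac{67}{91} = \frac{804}{91}$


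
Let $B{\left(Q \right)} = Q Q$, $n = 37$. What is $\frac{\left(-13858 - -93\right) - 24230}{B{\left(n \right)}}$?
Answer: $- \frac{37995}{1369} \approx -27.754$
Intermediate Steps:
$B{\left(Q \right)} = Q^{2}$
$\frac{\left(-13858 - -93\right) - 24230}{B{\left(n \right)}} = \frac{\left(-13858 - -93\right) - 24230}{37^{2}} = \frac{\left(-13858 + \left(132 - 39\right)\right) - 24230}{1369} = \left(\left(-13858 + 93\right) - 24230\right) \frac{1}{1369} = \left(-13765 - 24230\right) \frac{1}{1369} = \left(-37995\right) \frac{1}{1369} = - \frac{37995}{1369}$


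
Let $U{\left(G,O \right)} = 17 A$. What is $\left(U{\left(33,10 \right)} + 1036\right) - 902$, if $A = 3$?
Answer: $185$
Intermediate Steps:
$U{\left(G,O \right)} = 51$ ($U{\left(G,O \right)} = 17 \cdot 3 = 51$)
$\left(U{\left(33,10 \right)} + 1036\right) - 902 = \left(51 + 1036\right) - 902 = 1087 - 902 = 185$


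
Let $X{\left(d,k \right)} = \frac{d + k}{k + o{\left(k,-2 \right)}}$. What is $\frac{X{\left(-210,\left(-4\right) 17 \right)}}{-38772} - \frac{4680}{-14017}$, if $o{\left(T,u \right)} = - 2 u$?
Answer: $\frac{5804546357}{17390947968} \approx 0.33377$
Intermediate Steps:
$X{\left(d,k \right)} = \frac{d + k}{4 + k}$ ($X{\left(d,k \right)} = \frac{d + k}{k - -4} = \frac{d + k}{k + 4} = \frac{d + k}{4 + k}$)
$\frac{X{\left(-210,\left(-4\right) 17 \right)}}{-38772} - \frac{4680}{-14017} = \frac{\frac{1}{4 - 68} \left(-210 - 68\right)}{-38772} - \frac{4680}{-14017} = \frac{-210 - 68}{4 - 68} \left(- \frac{1}{38772}\right) - - \frac{4680}{14017} = \frac{1}{-64} \left(-278\right) \left(- \frac{1}{38772}\right) + \frac{4680}{14017} = \left(- \frac{1}{64}\right) \left(-278\right) \left(- \frac{1}{38772}\right) + \frac{4680}{14017} = \frac{139}{32} \left(- \frac{1}{38772}\right) + \frac{4680}{14017} = - \frac{139}{1240704} + \frac{4680}{14017} = \frac{5804546357}{17390947968}$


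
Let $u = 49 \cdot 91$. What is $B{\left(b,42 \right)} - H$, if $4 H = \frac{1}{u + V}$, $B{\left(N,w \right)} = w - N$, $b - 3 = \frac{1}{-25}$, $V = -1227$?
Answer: $\frac{12617703}{323200} \approx 39.04$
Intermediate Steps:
$u = 4459$
$b = \frac{74}{25}$ ($b = 3 + \frac{1}{-25} = 3 - \frac{1}{25} = \frac{74}{25} \approx 2.96$)
$H = \frac{1}{12928}$ ($H = \frac{1}{4 \left(4459 - 1227\right)} = \frac{1}{4 \cdot 3232} = \frac{1}{4} \cdot \frac{1}{3232} = \frac{1}{12928} \approx 7.7351 \cdot 10^{-5}$)
$B{\left(b,42 \right)} - H = \left(42 - \frac{74}{25}\right) - \frac{1}{12928} = \frac{976}{25} - \frac{1}{12928} = \frac{12617703}{323200}$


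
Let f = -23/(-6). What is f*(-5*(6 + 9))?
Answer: -575/2 ≈ -287.50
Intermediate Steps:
f = 23/6 (f = -23*(-⅙) = 23/6 ≈ 3.8333)
f*(-5*(6 + 9)) = 23*(-5*(6 + 9))/6 = 23*(-5*15)/6 = (23/6)*(-75) = -575/2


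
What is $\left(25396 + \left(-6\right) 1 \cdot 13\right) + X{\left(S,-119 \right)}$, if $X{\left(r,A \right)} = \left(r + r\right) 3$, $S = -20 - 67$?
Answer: $24796$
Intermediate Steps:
$S = -87$ ($S = -20 - 67 = -87$)
$X{\left(r,A \right)} = 6 r$ ($X{\left(r,A \right)} = 2 r 3 = 6 r$)
$\left(25396 + \left(-6\right) 1 \cdot 13\right) + X{\left(S,-119 \right)} = \left(25396 + \left(-6\right) 1 \cdot 13\right) + 6 \left(-87\right) = \left(25396 - 78\right) - 522 = 25318 - 522 = 24796$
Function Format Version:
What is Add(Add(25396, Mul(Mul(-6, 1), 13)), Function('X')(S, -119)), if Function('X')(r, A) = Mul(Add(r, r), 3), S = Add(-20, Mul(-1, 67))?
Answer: 24796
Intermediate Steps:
S = -87 (S = Add(-20, -67) = -87)
Function('X')(r, A) = Mul(6, r) (Function('X')(r, A) = Mul(Mul(2, r), 3) = Mul(6, r))
Add(Add(25396, Mul(Mul(-6, 1), 13)), Function('X')(S, -119)) = Add(Add(25396, Mul(Mul(-6, 1), 13)), Mul(6, -87)) = Add(Add(25396, Mul(-6, 13)), -522) = Add(Add(25396, -78), -522) = Add(25318, -522) = 24796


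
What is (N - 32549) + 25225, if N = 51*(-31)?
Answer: -8905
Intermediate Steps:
N = -1581
(N - 32549) + 25225 = (-1581 - 32549) + 25225 = -34130 + 25225 = -8905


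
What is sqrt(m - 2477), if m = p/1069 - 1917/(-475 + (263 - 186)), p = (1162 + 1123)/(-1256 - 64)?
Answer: 5*I*sqrt(77974103533827666)/28080492 ≈ 49.721*I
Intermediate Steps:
p = -457/264 (p = 2285/(-1320) = 2285*(-1/1320) = -457/264 ≈ -1.7311)
m = 270413093/56160984 (m = -457/264/1069 - 1917/(-475 + (263 - 186)) = -457/264*1/1069 - 1917/(-475 + 77) = -457/282216 - 1917/(-398) = -457/282216 - 1917*(-1/398) = -457/282216 + 1917/398 = 270413093/56160984 ≈ 4.8150)
sqrt(m - 2477) = sqrt(270413093/56160984 - 2477) = sqrt(-138840344275/56160984) = 5*I*sqrt(77974103533827666)/28080492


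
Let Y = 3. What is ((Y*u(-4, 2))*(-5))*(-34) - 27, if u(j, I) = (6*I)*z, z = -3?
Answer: -18387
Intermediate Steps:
u(j, I) = -18*I (u(j, I) = (6*I)*(-3) = -18*I)
((Y*u(-4, 2))*(-5))*(-34) - 27 = ((3*(-18*2))*(-5))*(-34) - 27 = ((3*(-36))*(-5))*(-34) - 27 = -108*(-5)*(-34) - 27 = 540*(-34) - 27 = -18360 - 27 = -18387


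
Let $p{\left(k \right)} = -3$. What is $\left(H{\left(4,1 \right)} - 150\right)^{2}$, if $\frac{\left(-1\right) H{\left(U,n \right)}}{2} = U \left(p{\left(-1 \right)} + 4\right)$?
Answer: $24964$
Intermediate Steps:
$H{\left(U,n \right)} = - 2 U$ ($H{\left(U,n \right)} = - 2 U \left(-3 + 4\right) = - 2 U 1 = - 2 U$)
$\left(H{\left(4,1 \right)} - 150\right)^{2} = \left(\left(-2\right) 4 - 150\right)^{2} = \left(-8 - 150\right)^{2} = \left(-158\right)^{2} = 24964$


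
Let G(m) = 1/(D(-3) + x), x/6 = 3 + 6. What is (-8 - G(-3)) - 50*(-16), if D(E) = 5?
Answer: 46727/59 ≈ 791.98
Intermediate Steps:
x = 54 (x = 6*(3 + 6) = 6*9 = 54)
G(m) = 1/59 (G(m) = 1/(5 + 54) = 1/59)
(-8 - G(-3)) - 50*(-16) = (-8 - 1*1/59) - 50*(-16) = (-8 - 1/59) + 800 = -473/59 + 800 = 46727/59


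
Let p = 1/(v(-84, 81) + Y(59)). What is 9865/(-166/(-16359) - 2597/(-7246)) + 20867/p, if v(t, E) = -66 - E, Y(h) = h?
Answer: -79053184720454/43687159 ≈ -1.8095e+6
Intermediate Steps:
p = -1/88 (p = 1/((-66 - 1*81) + 59) = 1/((-66 - 81) + 59) = 1/(-147 + 59) = 1/(-88) = -1/88 ≈ -0.011364)
9865/(-166/(-16359) - 2597/(-7246)) + 20867/p = 9865/(-166/(-16359) - 2597/(-7246)) + 20867/(-1/88) = 9865/(-166*(-1/16359) - 2597*(-1/7246)) + 20867*(-88) = 9865/(166/16359 + 2597/7246) - 1836296 = 9865/(43687159/118537314) - 1836296 = 9865*(118537314/43687159) - 1836296 = 1169370602610/43687159 - 1836296 = -79053184720454/43687159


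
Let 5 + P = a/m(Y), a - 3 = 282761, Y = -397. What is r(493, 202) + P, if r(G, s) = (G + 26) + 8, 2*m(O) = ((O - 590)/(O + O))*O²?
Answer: 205671014/391839 ≈ 524.89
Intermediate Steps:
m(O) = O*(-590 + O)/4 (m(O) = (((O - 590)/(O + O))*O²)/2 = (((-590 + O)/((2*O)))*O²)/2 = (((-590 + O)*(1/(2*O)))*O²)/2 = (((-590 + O)/(2*O))*O²)/2 = (O*(-590 + O)/2)/2 = O*(-590 + O)/4)
r(G, s) = 34 + G (r(G, s) = (26 + G) + 8 = 34 + G)
a = 282764 (a = 3 + 282761 = 282764)
P = -828139/391839 (P = -5 + 282764/(((¼)*(-397)*(-590 - 397))) = -5 + 282764/(((¼)*(-397)*(-987))) = -5 + 282764/(391839/4) = -5 + 282764*(4/391839) = -5 + 1131056/391839 = -828139/391839 ≈ -2.1135)
r(493, 202) + P = (34 + 493) - 828139/391839 = 527 - 828139/391839 = 205671014/391839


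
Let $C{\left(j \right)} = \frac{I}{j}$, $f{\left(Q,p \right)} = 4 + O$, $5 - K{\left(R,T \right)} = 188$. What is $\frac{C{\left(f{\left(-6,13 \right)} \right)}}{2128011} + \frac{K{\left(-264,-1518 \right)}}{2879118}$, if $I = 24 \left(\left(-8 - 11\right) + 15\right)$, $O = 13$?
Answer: $- \frac{766293061}{11572834573674} \approx -6.6215 \cdot 10^{-5}$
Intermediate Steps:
$K{\left(R,T \right)} = -183$ ($K{\left(R,T \right)} = 5 - 188 = -183$)
$f{\left(Q,p \right)} = 17$ ($f{\left(Q,p \right)} = 4 + 13 = 17$)
$I = -96$ ($I = 24 \left(\left(-8 - 11\right) + 15\right) = 24 \left(-19 + 15\right) = 24 \left(-4\right) = -96$)
$C{\left(j \right)} = - \frac{96}{j}$
$\frac{C{\left(f{\left(-6,13 \right)} \right)}}{2128011} + \frac{K{\left(-264,-1518 \right)}}{2879118} = \frac{\left(-96\right) \frac{1}{17}}{2128011} - \frac{183}{2879118} = \left(-96\right) \frac{1}{17} \cdot \frac{1}{2128011} - \frac{61}{959706} = \left(- \frac{96}{17}\right) \frac{1}{2128011} - \frac{61}{959706} = - \frac{32}{12058729} - \frac{61}{959706} = - \frac{766293061}{11572834573674}$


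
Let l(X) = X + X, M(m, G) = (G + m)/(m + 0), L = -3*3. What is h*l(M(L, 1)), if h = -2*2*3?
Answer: -64/3 ≈ -21.333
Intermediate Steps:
L = -9
M(m, G) = (G + m)/m
h = -12 (h = -4*3 = -12)
l(X) = 2*X
h*l(M(L, 1)) = -24*(1 - 9)/(-9) = -24*(-⅑*(-8)) = -24*8/9 = -12*16/9 = -64/3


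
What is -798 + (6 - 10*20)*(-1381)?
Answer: 267116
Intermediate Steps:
-798 + (6 - 10*20)*(-1381) = -798 + (6 - 200)*(-1381) = -798 - 194*(-1381) = -798 + 267914 = 267116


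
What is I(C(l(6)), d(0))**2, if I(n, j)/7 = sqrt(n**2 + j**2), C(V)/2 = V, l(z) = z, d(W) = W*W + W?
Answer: 7056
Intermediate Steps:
d(W) = W + W**2 (d(W) = W**2 + W = W + W**2)
C(V) = 2*V
I(n, j) = 7*sqrt(j**2 + n**2) (I(n, j) = 7*sqrt(n**2 + j**2) = 7*sqrt(j**2 + n**2))
I(C(l(6)), d(0))**2 = (7*sqrt((0*(1 + 0))**2 + (2*6)**2))**2 = (7*sqrt((0*1)**2 + 12**2))**2 = (7*sqrt(0**2 + 144))**2 = (7*sqrt(0 + 144))**2 = (7*sqrt(144))**2 = (7*12)**2 = 84**2 = 7056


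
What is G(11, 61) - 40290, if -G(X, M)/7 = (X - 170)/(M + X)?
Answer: -966589/24 ≈ -40275.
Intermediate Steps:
G(X, M) = -7*(-170 + X)/(M + X) (G(X, M) = -7*(X - 170)/(M + X) = -7*(-170 + X)/(M + X))
G(11, 61) - 40290 = 7*(170 - 1*11)/(61 + 11) - 40290 = 7*(170 - 11)/72 - 40290 = 7*(1/72)*159 - 40290 = 371/24 - 40290 = -966589/24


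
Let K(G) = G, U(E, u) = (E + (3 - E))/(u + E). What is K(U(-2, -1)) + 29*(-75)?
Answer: -2176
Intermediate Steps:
U(E, u) = 3/(E + u)
K(U(-2, -1)) + 29*(-75) = 3/(-2 - 1) + 29*(-75) = 3/(-3) - 2175 = 3*(-1/3) - 2175 = -1 - 2175 = -2176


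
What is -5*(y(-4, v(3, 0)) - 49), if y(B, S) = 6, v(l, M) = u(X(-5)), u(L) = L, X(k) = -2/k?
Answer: 215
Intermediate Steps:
v(l, M) = ⅖ (v(l, M) = -2/(-5) = -2*(-⅕) = ⅖)
-5*(y(-4, v(3, 0)) - 49) = -5*(6 - 49) = -5*(-43) = 215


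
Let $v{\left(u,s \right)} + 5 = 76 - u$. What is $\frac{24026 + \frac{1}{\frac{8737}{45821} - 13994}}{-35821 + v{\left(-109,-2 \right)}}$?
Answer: $- \frac{15405719510941}{22853377621017} \approx -0.67411$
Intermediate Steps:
$v{\left(u,s \right)} = 71 - u$ ($v{\left(u,s \right)} = -5 - \left(-76 + u\right) = 71 - u$)
$\frac{24026 + \frac{1}{\frac{8737}{45821} - 13994}}{-35821 + v{\left(-109,-2 \right)}} = \frac{24026 + \frac{1}{\frac{8737}{45821} - 13994}}{-35821 + \left(71 - -109\right)} = \frac{24026 + \frac{1}{8737 \cdot \frac{1}{45821} - 13994}}{-35821 + \left(71 + 109\right)} = \frac{24026 + \frac{1}{\frac{8737}{45821} - 13994}}{-35821 + 180} = \frac{24026 + \frac{1}{- \frac{641210337}{45821}}}{-35641} = \left(24026 - \frac{45821}{641210337}\right) \left(- \frac{1}{35641}\right) = \frac{15405719510941}{641210337} \left(- \frac{1}{35641}\right) = - \frac{15405719510941}{22853377621017}$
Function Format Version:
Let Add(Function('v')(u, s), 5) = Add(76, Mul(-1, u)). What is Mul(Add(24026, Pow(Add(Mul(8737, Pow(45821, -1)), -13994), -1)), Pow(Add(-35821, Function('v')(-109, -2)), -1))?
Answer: Rational(-15405719510941, 22853377621017) ≈ -0.67411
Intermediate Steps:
Function('v')(u, s) = Add(71, Mul(-1, u)) (Function('v')(u, s) = Add(-5, Add(76, Mul(-1, u))) = Add(71, Mul(-1, u)))
Mul(Add(24026, Pow(Add(Mul(8737, Pow(45821, -1)), -13994), -1)), Pow(Add(-35821, Function('v')(-109, -2)), -1)) = Mul(Add(24026, Pow(Add(Mul(8737, Pow(45821, -1)), -13994), -1)), Pow(Add(-35821, Add(71, Mul(-1, -109))), -1)) = Mul(Add(24026, Pow(Add(Mul(8737, Rational(1, 45821)), -13994), -1)), Pow(Add(-35821, Add(71, 109)), -1)) = Mul(Add(24026, Pow(Add(Rational(8737, 45821), -13994), -1)), Pow(Add(-35821, 180), -1)) = Mul(Add(24026, Pow(Rational(-641210337, 45821), -1)), Pow(-35641, -1)) = Mul(Add(24026, Rational(-45821, 641210337)), Rational(-1, 35641)) = Mul(Rational(15405719510941, 641210337), Rational(-1, 35641)) = Rational(-15405719510941, 22853377621017)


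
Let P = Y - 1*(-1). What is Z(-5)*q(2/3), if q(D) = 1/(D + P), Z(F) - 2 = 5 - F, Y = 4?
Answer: 36/17 ≈ 2.1176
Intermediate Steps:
P = 5 (P = 4 - 1*(-1) = 4 + 1 = 5)
Z(F) = 7 - F (Z(F) = 2 + (5 - F) = 7 - F)
q(D) = 1/(5 + D) (q(D) = 1/(D + 5) = 1/(5 + D))
Z(-5)*q(2/3) = (7 - 1*(-5))/(5 + 2/3) = (7 + 5)/(5 + 2*(1/3)) = 12/(5 + 2/3) = 12/(17/3) = 12*(3/17) = 36/17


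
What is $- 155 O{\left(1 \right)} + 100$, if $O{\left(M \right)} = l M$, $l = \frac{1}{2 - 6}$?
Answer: $\frac{555}{4} \approx 138.75$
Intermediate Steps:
$l = - \frac{1}{4}$ ($l = \frac{1}{-4} = - \frac{1}{4} \approx -0.25$)
$O{\left(M \right)} = - \frac{M}{4}$
$- 155 O{\left(1 \right)} + 100 = - 155 \left(\left(- \frac{1}{4}\right) 1\right) + 100 = \left(-155\right) \left(- \frac{1}{4}\right) + 100 = \frac{155}{4} + 100 = \frac{555}{4}$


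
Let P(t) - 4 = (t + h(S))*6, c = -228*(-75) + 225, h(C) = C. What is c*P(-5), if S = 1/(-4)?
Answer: -952875/2 ≈ -4.7644e+5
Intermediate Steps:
S = -1/4 ≈ -0.25000
c = 17325 (c = 17100 + 225 = 17325)
P(t) = 5/2 + 6*t (P(t) = 4 + (t - 1/4)*6 = 4 + (-1/4 + t)*6 = 4 + (-3/2 + 6*t) = 5/2 + 6*t)
c*P(-5) = 17325*(5/2 + 6*(-5)) = 17325*(5/2 - 30) = 17325*(-55/2) = -952875/2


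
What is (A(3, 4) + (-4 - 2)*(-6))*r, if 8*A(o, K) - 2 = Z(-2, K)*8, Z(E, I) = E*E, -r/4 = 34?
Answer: -5474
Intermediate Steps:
r = -136 (r = -4*34 = -136)
Z(E, I) = E²
A(o, K) = 17/4 (A(o, K) = ¼ + ((-2)²*8)/8 = ¼ + (4*8)/8 = ¼ + (⅛)*32 = ¼ + 4 = 17/4)
(A(3, 4) + (-4 - 2)*(-6))*r = (17/4 + (-4 - 2)*(-6))*(-136) = (17/4 - 6*(-6))*(-136) = (17/4 + 36)*(-136) = (161/4)*(-136) = -5474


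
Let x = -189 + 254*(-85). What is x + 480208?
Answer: 458429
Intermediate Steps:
x = -21779 (x = -189 - 21590 = -21779)
x + 480208 = -21779 + 480208 = 458429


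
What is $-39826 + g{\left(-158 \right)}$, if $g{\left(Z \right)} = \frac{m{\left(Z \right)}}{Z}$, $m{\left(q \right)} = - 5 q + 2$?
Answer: $- \frac{3146650}{79} \approx -39831.0$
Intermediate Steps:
$m{\left(q \right)} = 2 - 5 q$
$g{\left(Z \right)} = \frac{2 - 5 Z}{Z}$
$-39826 + g{\left(-158 \right)} = -39826 - \left(5 - \frac{2}{-158}\right) = -39826 + \left(-5 + 2 \left(- \frac{1}{158}\right)\right) = -39826 - \frac{396}{79} = - \frac{3146650}{79}$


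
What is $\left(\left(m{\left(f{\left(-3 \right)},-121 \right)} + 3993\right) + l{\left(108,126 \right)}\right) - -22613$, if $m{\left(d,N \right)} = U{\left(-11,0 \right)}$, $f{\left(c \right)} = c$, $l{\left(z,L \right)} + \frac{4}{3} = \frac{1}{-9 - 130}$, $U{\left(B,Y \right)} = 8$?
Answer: $\frac{11097479}{417} \approx 26613.0$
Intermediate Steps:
$l{\left(z,L \right)} = - \frac{559}{417}$ ($l{\left(z,L \right)} = - \frac{4}{3} + \frac{1}{-9 - 130} = - \frac{4}{3} + \frac{1}{-139} = - \frac{4}{3} - \frac{1}{139} = - \frac{559}{417}$)
$m{\left(d,N \right)} = 8$
$\left(\left(m{\left(f{\left(-3 \right)},-121 \right)} + 3993\right) + l{\left(108,126 \right)}\right) - -22613 = \left(\left(8 + 3993\right) - \frac{559}{417}\right) - -22613 = \left(4001 - \frac{559}{417}\right) + 22613 = \frac{1667858}{417} + 22613 = \frac{11097479}{417}$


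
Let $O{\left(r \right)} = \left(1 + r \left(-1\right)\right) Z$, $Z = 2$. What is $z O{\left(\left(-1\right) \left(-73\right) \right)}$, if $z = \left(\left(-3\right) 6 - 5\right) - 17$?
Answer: $5760$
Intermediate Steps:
$O{\left(r \right)} = 2 - 2 r$ ($O{\left(r \right)} = \left(1 + r \left(-1\right)\right) 2 = \left(1 - r\right) 2 = 2 - 2 r$)
$z = -40$ ($z = \left(-18 - 5\right) - 17 = -23 - 17 = -40$)
$z O{\left(\left(-1\right) \left(-73\right) \right)} = - 40 \left(2 - 2 \left(\left(-1\right) \left(-73\right)\right)\right) = - 40 \left(2 - 146\right) = \left(-40\right) \left(-144\right) = 5760$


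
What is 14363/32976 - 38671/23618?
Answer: -467994781/389413584 ≈ -1.2018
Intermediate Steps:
14363/32976 - 38671/23618 = -467994781/389413584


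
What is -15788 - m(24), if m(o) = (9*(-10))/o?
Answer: -63137/4 ≈ -15784.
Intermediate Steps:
m(o) = -90/o
-15788 - m(24) = -15788 - (-90)/24 = -15788 - 1*(-15/4) = -15788 + 15/4 = -63137/4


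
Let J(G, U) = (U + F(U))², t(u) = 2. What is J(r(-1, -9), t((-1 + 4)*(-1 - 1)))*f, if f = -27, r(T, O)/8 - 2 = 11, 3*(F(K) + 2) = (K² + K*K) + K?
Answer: -300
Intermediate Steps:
F(K) = -2 + K/3 + 2*K²/3 (F(K) = -2 + ((K² + K*K) + K)/3 = -2 + ((K² + K²) + K)/3 = -2 + (2*K² + K)/3 = -2 + (K + 2*K²)/3 = -2 + (K/3 + 2*K²/3) = -2 + K/3 + 2*K²/3)
r(T, O) = 104 (r(T, O) = 16 + 8*11 = 16 + 88 = 104)
J(G, U) = (-2 + 2*U²/3 + 4*U/3)² (J(G, U) = (U + (-2 + U/3 + 2*U²/3))² = (-2 + 2*U²/3 + 4*U/3)²)
J(r(-1, -9), t((-1 + 4)*(-1 - 1)))*f = (4*(-3 + 2² + 2*2)²/9)*(-27) = (4*(-3 + 4 + 4)²/9)*(-27) = ((4/9)*5²)*(-27) = ((4/9)*25)*(-27) = (100/9)*(-27) = -300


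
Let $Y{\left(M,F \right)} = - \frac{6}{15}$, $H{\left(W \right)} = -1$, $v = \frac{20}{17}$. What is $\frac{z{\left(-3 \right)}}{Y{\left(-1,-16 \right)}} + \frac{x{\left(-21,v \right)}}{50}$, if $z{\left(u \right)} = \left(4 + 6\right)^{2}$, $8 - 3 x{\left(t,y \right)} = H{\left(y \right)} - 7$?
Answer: $- \frac{18742}{75} \approx -249.89$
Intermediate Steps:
$v = \frac{20}{17}$ ($v = 20 \cdot \frac{1}{17} = \frac{20}{17} \approx 1.1765$)
$x{\left(t,y \right)} = \frac{16}{3}$ ($x{\left(t,y \right)} = \frac{8}{3} - \frac{-1 - 7}{3} = \frac{8}{3} - - \frac{8}{3} = \frac{8}{3} + \frac{8}{3} = \frac{16}{3}$)
$z{\left(u \right)} = 100$ ($z{\left(u \right)} = 10^{2} = 100$)
$Y{\left(M,F \right)} = - \frac{2}{5}$ ($Y{\left(M,F \right)} = \left(-6\right) \frac{1}{15} = - \frac{2}{5}$)
$\frac{z{\left(-3 \right)}}{Y{\left(-1,-16 \right)}} + \frac{x{\left(-21,v \right)}}{50} = \frac{100}{- \frac{2}{5}} + \frac{16}{3 \cdot 50} = 100 \left(- \frac{5}{2}\right) + \frac{16}{3} \cdot \frac{1}{50} = -250 + \frac{8}{75} = - \frac{18742}{75}$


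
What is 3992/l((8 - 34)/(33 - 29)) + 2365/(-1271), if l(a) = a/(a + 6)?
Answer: 5043087/16523 ≈ 305.22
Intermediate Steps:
l(a) = a/(6 + a)
3992/l((8 - 34)/(33 - 29)) + 2365/(-1271) = 3992/((((8 - 34)/(33 - 29))/(6 + (8 - 34)/(33 - 29)))) + 2365/(-1271) = 3992/(((-26/4)/(6 - 26/4))) + 2365*(-1/1271) = 3992/(((-26*¼)/(6 - 26*¼))) - 2365/1271 = 3992/((-13/(2*(6 - 13/2)))) - 2365/1271 = 3992/((-13/(2*(-½)))) - 2365/1271 = 3992/((-13/2*(-2))) - 2365/1271 = 3992/13 - 2365/1271 = 5043087/16523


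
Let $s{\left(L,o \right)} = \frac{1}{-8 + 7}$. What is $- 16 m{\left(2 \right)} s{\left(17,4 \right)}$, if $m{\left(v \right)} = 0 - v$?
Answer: $-32$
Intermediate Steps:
$m{\left(v \right)} = - v$
$s{\left(L,o \right)} = -1$ ($s{\left(L,o \right)} = \frac{1}{-1} = -1$)
$- 16 m{\left(2 \right)} s{\left(17,4 \right)} = - 16 \left(\left(-1\right) 2\right) \left(-1\right) = \left(-16\right) \left(-2\right) \left(-1\right) = 32 \left(-1\right) = -32$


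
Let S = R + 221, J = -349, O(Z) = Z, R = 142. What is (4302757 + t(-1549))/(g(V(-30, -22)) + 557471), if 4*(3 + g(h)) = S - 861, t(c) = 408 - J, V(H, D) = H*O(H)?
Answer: 8607028/1114687 ≈ 7.7215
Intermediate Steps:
V(H, D) = H**2 (V(H, D) = H*H = H**2)
t(c) = 757 (t(c) = 408 - 1*(-349) = 408 + 349 = 757)
S = 363 (S = 142 + 221 = 363)
g(h) = -255/2 (g(h) = -3 + (363 - 861)/4 = -3 + (1/4)*(-498) = -3 - 249/2 = -255/2)
(4302757 + t(-1549))/(g(V(-30, -22)) + 557471) = (4302757 + 757)/(-255/2 + 557471) = 4303514/(1114687/2) = 4303514*(2/1114687) = 8607028/1114687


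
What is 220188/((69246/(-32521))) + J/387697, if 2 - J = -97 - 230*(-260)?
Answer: -462699867248867/4474411077 ≈ -1.0341e+5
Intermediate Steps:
J = -59701 (J = 2 - (-97 - 230*(-260)) = 2 - (-97 + 59800) = 2 - 1*59703 = 2 - 59703 = -59701)
220188/((69246/(-32521))) + J/387697 = 220188/((69246/(-32521))) - 59701/387697 = 220188/((69246*(-1/32521))) - 59701*1/387697 = 220188/(-69246/32521) - 59701/387697 = 220188*(-32521/69246) - 59701/387697 = -1193455658/11541 - 59701/387697 = -462699867248867/4474411077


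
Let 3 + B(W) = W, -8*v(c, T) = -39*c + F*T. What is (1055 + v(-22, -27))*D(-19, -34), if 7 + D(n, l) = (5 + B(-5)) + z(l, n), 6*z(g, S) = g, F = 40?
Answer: -203557/12 ≈ -16963.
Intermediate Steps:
v(c, T) = -5*T + 39*c/8 (v(c, T) = -(-39*c + 40*T)/8 = -5*T + 39*c/8)
z(g, S) = g/6
B(W) = -3 + W
D(n, l) = -10 + l/6 (D(n, l) = -7 + ((5 + (-3 - 5)) + l/6) = -7 + ((5 - 8) + l/6) = -7 + (-3 + l/6) = -10 + l/6)
(1055 + v(-22, -27))*D(-19, -34) = (1055 + (-5*(-27) + (39/8)*(-22)))*(-10 + (⅙)*(-34)) = (1055 + (135 - 429/4))*(-10 - 17/3) = (1055 + 111/4)*(-47/3) = (4331/4)*(-47/3) = -203557/12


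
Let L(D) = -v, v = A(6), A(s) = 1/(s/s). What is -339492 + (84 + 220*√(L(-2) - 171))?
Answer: -339408 + 440*I*√43 ≈ -3.3941e+5 + 2885.3*I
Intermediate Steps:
A(s) = 1 (A(s) = 1/1 = 1)
v = 1
L(D) = -1 (L(D) = -1*1 = -1)
-339492 + (84 + 220*√(L(-2) - 171)) = -339492 + (84 + 220*√(-1 - 171)) = -339492 + (84 + 220*√(-172)) = -339492 + (84 + 220*(2*I*√43)) = -339492 + (84 + 440*I*√43) = -339408 + 440*I*√43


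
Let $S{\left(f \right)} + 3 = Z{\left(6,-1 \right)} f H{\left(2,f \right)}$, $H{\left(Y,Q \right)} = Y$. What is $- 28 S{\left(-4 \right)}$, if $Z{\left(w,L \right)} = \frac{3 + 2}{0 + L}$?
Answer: $-1036$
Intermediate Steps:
$Z{\left(w,L \right)} = \frac{5}{L}$
$S{\left(f \right)} = -3 - 10 f$ ($S{\left(f \right)} = -3 + \frac{5}{-1} f 2 = -3 + 5 \left(-1\right) f 2 = -3 + - 5 f 2 = -3 - 10 f$)
$- 28 S{\left(-4 \right)} = - 28 \left(-3 - -40\right) = - 28 \left(-3 + 40\right) = \left(-28\right) 37 = -1036$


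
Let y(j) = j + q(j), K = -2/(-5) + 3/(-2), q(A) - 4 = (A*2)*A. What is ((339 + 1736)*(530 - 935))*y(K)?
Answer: -4470795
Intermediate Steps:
q(A) = 4 + 2*A**2 (q(A) = 4 + (A*2)*A = 4 + (2*A)*A = 4 + 2*A**2)
K = -11/10 (K = -2*(-1/5) + 3*(-1/2) = 2/5 - 3/2 = -11/10 ≈ -1.1000)
y(j) = 4 + j + 2*j**2 (y(j) = j + (4 + 2*j**2) = 4 + j + 2*j**2)
((339 + 1736)*(530 - 935))*y(K) = ((339 + 1736)*(530 - 935))*(4 - 11/10 + 2*(-11/10)**2) = (2075*(-405))*(4 - 11/10 + 2*(121/100)) = -840375*(4 - 11/10 + 121/50) = -840375*133/25 = -4470795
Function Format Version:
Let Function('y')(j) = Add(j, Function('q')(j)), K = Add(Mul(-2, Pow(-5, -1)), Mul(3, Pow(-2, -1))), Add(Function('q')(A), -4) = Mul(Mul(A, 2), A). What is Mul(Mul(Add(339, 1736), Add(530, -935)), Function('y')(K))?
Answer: -4470795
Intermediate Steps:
Function('q')(A) = Add(4, Mul(2, Pow(A, 2))) (Function('q')(A) = Add(4, Mul(Mul(A, 2), A)) = Add(4, Mul(Mul(2, A), A)) = Add(4, Mul(2, Pow(A, 2))))
K = Rational(-11, 10) (K = Add(Mul(-2, Rational(-1, 5)), Mul(3, Rational(-1, 2))) = Add(Rational(2, 5), Rational(-3, 2)) = Rational(-11, 10) ≈ -1.1000)
Function('y')(j) = Add(4, j, Mul(2, Pow(j, 2))) (Function('y')(j) = Add(j, Add(4, Mul(2, Pow(j, 2)))) = Add(4, j, Mul(2, Pow(j, 2))))
Mul(Mul(Add(339, 1736), Add(530, -935)), Function('y')(K)) = Mul(Mul(Add(339, 1736), Add(530, -935)), Add(4, Rational(-11, 10), Mul(2, Pow(Rational(-11, 10), 2)))) = Mul(Mul(2075, -405), Add(4, Rational(-11, 10), Mul(2, Rational(121, 100)))) = Mul(-840375, Add(4, Rational(-11, 10), Rational(121, 50))) = Mul(-840375, Rational(133, 25)) = -4470795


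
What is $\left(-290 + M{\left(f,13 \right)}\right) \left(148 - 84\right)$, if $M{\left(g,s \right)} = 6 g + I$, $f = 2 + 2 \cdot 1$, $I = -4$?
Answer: $-17280$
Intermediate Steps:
$f = 4$ ($f = 2 + 2 = 4$)
$M{\left(g,s \right)} = -4 + 6 g$ ($M{\left(g,s \right)} = 6 g - 4 = -4 + 6 g$)
$\left(-290 + M{\left(f,13 \right)}\right) \left(148 - 84\right) = \left(-290 + \left(-4 + 6 \cdot 4\right)\right) \left(148 - 84\right) = \left(-290 + \left(-4 + 24\right)\right) 64 = \left(-290 + 20\right) 64 = \left(-270\right) 64 = -17280$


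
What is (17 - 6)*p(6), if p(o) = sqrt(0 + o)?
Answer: 11*sqrt(6) ≈ 26.944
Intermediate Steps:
p(o) = sqrt(o)
(17 - 6)*p(6) = (17 - 6)*sqrt(6) = 11*sqrt(6)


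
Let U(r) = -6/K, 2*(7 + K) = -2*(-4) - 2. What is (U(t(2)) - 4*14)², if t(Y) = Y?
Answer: 11881/4 ≈ 2970.3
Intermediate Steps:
K = -4 (K = -7 + (-2*(-4) - 2)/2 = -7 + (8 - 2)/2 = -7 + (½)*6 = -7 + 3 = -4)
U(r) = 3/2 (U(r) = -6/(-4) = -6*(-¼) = 3/2)
(U(t(2)) - 4*14)² = (3/2 - 4*14)² = (3/2 - 56)² = (-109/2)² = 11881/4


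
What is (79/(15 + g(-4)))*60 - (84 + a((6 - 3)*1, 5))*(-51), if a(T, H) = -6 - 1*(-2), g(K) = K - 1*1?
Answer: 4554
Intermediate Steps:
g(K) = -1 + K (g(K) = K - 1 = -1 + K)
a(T, H) = -4 (a(T, H) = -6 + 2 = -4)
(79/(15 + g(-4)))*60 - (84 + a((6 - 3)*1, 5))*(-51) = (79/(15 + (-1 - 4)))*60 - (84 - 4)*(-51) = (79/(15 - 5))*60 - 80*(-51) = (79/10)*60 - 1*(-4080) = (79*(1/10))*60 + 4080 = (79/10)*60 + 4080 = 474 + 4080 = 4554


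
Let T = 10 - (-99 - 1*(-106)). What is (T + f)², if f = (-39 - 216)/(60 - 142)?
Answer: 251001/6724 ≈ 37.329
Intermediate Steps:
T = 3 (T = 10 - (-99 + 106) = 10 - 1*7 = 10 - 7 = 3)
f = 255/82 (f = -255/(-82) = -255*(-1/82) = 255/82 ≈ 3.1098)
(T + f)² = (3 + 255/82)² = (501/82)² = 251001/6724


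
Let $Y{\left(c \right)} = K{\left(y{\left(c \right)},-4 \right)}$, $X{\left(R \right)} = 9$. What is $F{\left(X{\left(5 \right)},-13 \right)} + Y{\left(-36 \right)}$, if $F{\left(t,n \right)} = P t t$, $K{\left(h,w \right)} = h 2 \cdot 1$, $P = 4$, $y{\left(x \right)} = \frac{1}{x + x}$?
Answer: $\frac{11663}{36} \approx 323.97$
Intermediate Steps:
$y{\left(x \right)} = \frac{1}{2 x}$
$K{\left(h,w \right)} = 2 h$ ($K{\left(h,w \right)} = 2 h 1 = 2 h$)
$F{\left(t,n \right)} = 4 t^{2}$ ($F{\left(t,n \right)} = 4 t t = 4 t^{2}$)
$Y{\left(c \right)} = \frac{1}{c}$ ($Y{\left(c \right)} = 2 \frac{1}{2 c} = \frac{1}{c}$)
$F{\left(X{\left(5 \right)},-13 \right)} + Y{\left(-36 \right)} = 4 \cdot 9^{2} + \frac{1}{-36} = 4 \cdot 81 - \frac{1}{36} = 324 - \frac{1}{36} = \frac{11663}{36}$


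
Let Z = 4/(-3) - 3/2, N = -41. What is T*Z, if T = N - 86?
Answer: 2159/6 ≈ 359.83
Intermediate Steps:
T = -127 (T = -41 - 86 = -127)
Z = -17/6 (Z = 4*(-⅓) - 3*½ = -4/3 - 3/2 = -17/6 ≈ -2.8333)
T*Z = -127*(-17/6) = 2159/6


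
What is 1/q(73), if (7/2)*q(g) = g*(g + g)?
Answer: 7/21316 ≈ 0.00032839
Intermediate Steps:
q(g) = 4*g²/7 (q(g) = 2*(g*(g + g))/7 = 2*(g*(2*g))/7 = 2*(2*g²)/7 = 4*g²/7)
1/q(73) = 1/((4/7)*73²) = 1/((4/7)*5329) = 1/(21316/7) = 7/21316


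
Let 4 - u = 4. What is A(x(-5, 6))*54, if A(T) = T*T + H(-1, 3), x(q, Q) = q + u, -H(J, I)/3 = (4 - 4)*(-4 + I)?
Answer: 1350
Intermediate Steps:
u = 0 (u = 4 - 1*4 = 4 - 4 = 0)
H(J, I) = 0 (H(J, I) = -3*(4 - 4)*(-4 + I) = -0*(-4 + I) = -3*0 = 0)
x(q, Q) = q (x(q, Q) = q + 0 = q)
A(T) = T² (A(T) = T*T + 0 = T² + 0 = T²)
A(x(-5, 6))*54 = (-5)²*54 = 25*54 = 1350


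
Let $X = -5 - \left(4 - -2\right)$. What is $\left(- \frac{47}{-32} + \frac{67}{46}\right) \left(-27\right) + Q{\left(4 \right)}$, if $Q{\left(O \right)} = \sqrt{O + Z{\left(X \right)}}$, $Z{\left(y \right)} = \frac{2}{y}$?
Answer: $- \frac{58131}{736} + \frac{\sqrt{462}}{11} \approx -77.028$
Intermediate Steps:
$X = -11$ ($X = -5 - \left(4 + 2\right) = -5 - 6 = -11$)
$Q{\left(O \right)} = \sqrt{- \frac{2}{11} + O}$ ($Q{\left(O \right)} = \sqrt{O + \frac{2}{-11}} = \sqrt{O + 2 \left(- \frac{1}{11}\right)} = \sqrt{O - \frac{2}{11}} = \sqrt{- \frac{2}{11} + O}$)
$\left(- \frac{47}{-32} + \frac{67}{46}\right) \left(-27\right) + Q{\left(4 \right)} = \left(- \frac{47}{-32} + \frac{67}{46}\right) \left(-27\right) + \frac{\sqrt{-22 + 121 \cdot 4}}{11} = \left(\left(-47\right) \left(- \frac{1}{32}\right) + 67 \cdot \frac{1}{46}\right) \left(-27\right) + \frac{\sqrt{-22 + 484}}{11} = \left(\frac{47}{32} + \frac{67}{46}\right) \left(-27\right) + \frac{\sqrt{462}}{11} = \frac{2153}{736} \left(-27\right) + \frac{\sqrt{462}}{11} = - \frac{58131}{736} + \frac{\sqrt{462}}{11}$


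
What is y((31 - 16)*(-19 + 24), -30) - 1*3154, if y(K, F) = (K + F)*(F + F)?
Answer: -5854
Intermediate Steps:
y(K, F) = 2*F*(F + K) (y(K, F) = (F + K)*(2*F) = 2*F*(F + K))
y((31 - 16)*(-19 + 24), -30) - 1*3154 = 2*(-30)*(-30 + (31 - 16)*(-19 + 24)) - 1*3154 = 2*(-30)*(-30 + 15*5) - 3154 = 2*(-30)*(-30 + 75) - 3154 = 2*(-30)*45 - 3154 = -2700 - 3154 = -5854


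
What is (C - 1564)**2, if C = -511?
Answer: 4305625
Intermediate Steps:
(C - 1564)**2 = (-511 - 1564)**2 = (-2075)**2 = 4305625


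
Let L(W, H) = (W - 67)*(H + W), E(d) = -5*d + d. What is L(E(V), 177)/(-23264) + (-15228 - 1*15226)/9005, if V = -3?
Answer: -614874881/209492320 ≈ -2.9351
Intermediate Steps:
E(d) = -4*d
L(W, H) = (-67 + W)*(H + W)
L(E(V), 177)/(-23264) + (-15228 - 1*15226)/9005 = ((-4*(-3))² - 67*177 - (-268)*(-3) + 177*(-4*(-3)))/(-23264) + (-15228 - 1*15226)/9005 = (12² - 11859 - 67*12 + 177*12)*(-1/23264) + (-15228 - 15226)*(1/9005) = (144 - 11859 - 804 + 2124)*(-1/23264) - 30454*1/9005 = -10395*(-1/23264) - 30454/9005 = 10395/23264 - 30454/9005 = -614874881/209492320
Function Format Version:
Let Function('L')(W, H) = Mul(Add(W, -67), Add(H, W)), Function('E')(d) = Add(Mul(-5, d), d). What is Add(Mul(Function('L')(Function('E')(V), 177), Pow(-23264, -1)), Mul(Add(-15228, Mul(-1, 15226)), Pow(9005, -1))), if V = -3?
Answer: Rational(-614874881, 209492320) ≈ -2.9351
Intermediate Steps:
Function('E')(d) = Mul(-4, d)
Function('L')(W, H) = Mul(Add(-67, W), Add(H, W))
Add(Mul(Function('L')(Function('E')(V), 177), Pow(-23264, -1)), Mul(Add(-15228, Mul(-1, 15226)), Pow(9005, -1))) = Add(Mul(Add(Pow(Mul(-4, -3), 2), Mul(-67, 177), Mul(-67, Mul(-4, -3)), Mul(177, Mul(-4, -3))), Pow(-23264, -1)), Mul(Add(-15228, Mul(-1, 15226)), Pow(9005, -1))) = Add(Mul(Add(Pow(12, 2), -11859, Mul(-67, 12), Mul(177, 12)), Rational(-1, 23264)), Mul(Add(-15228, -15226), Rational(1, 9005))) = Add(Mul(Add(144, -11859, -804, 2124), Rational(-1, 23264)), Mul(-30454, Rational(1, 9005))) = Add(Mul(-10395, Rational(-1, 23264)), Rational(-30454, 9005)) = Add(Rational(10395, 23264), Rational(-30454, 9005)) = Rational(-614874881, 209492320)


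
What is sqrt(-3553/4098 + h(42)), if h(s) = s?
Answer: sqrt(690771174)/4098 ≈ 6.4135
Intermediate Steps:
sqrt(-3553/4098 + h(42)) = sqrt(-3553/4098 + 42) = sqrt(168563/4098) = sqrt(690771174)/4098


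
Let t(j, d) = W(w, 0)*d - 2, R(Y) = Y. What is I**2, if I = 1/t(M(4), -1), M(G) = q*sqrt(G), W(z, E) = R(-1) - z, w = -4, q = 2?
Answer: 1/25 ≈ 0.040000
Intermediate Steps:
W(z, E) = -1 - z
M(G) = 2*sqrt(G)
t(j, d) = -2 + 3*d (t(j, d) = (-1 - 1*(-4))*d - 2 = (-1 + 4)*d - 2 = 3*d - 2 = -2 + 3*d)
I = -1/5 (I = 1/(-2 + 3*(-1)) = 1/(-2 - 3) = 1/(-5) = -1/5 ≈ -0.20000)
I**2 = (-1/5)**2 = 1/25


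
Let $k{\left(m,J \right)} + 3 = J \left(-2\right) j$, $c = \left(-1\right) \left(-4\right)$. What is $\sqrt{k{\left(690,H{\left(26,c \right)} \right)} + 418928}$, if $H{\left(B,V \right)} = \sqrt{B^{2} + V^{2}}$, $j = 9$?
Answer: $\sqrt{418925 - 36 \sqrt{173}} \approx 646.88$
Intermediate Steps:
$c = 4$
$k{\left(m,J \right)} = -3 - 18 J$ ($k{\left(m,J \right)} = -3 + J \left(-2\right) 9 = -3 + - 2 J 9 = -3 - 18 J$)
$\sqrt{k{\left(690,H{\left(26,c \right)} \right)} + 418928} = \sqrt{\left(-3 - 18 \sqrt{26^{2} + 4^{2}}\right) + 418928} = \sqrt{\left(-3 - 18 \sqrt{676 + 16}\right) + 418928} = \sqrt{\left(-3 - 18 \sqrt{692}\right) + 418928} = \sqrt{\left(-3 - 18 \cdot 2 \sqrt{173}\right) + 418928} = \sqrt{\left(-3 - 36 \sqrt{173}\right) + 418928} = \sqrt{418925 - 36 \sqrt{173}}$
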